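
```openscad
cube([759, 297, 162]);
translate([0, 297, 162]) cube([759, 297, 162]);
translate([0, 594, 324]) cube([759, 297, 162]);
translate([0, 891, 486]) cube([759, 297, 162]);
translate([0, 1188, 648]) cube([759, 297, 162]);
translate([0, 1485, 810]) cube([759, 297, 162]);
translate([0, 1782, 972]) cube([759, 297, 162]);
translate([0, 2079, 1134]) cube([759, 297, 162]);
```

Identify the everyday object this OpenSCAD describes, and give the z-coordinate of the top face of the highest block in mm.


A staircase. The total rise is 1296 mm.

8 identical blocks, each offset up and back from the previous — a staircase. Each step is 162 mm tall and there are 8 of them, so the total rise is 8 × 162 = 1296 mm.


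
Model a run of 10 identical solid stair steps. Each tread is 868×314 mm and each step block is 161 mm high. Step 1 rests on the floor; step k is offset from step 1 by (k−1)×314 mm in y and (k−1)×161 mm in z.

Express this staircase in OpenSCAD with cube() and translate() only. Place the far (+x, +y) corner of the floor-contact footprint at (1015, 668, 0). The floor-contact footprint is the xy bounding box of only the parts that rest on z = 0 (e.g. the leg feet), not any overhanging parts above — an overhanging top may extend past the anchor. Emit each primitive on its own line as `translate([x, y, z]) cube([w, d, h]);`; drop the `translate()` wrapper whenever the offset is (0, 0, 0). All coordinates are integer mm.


translate([147, 354, 0]) cube([868, 314, 161]);
translate([147, 668, 161]) cube([868, 314, 161]);
translate([147, 982, 322]) cube([868, 314, 161]);
translate([147, 1296, 483]) cube([868, 314, 161]);
translate([147, 1610, 644]) cube([868, 314, 161]);
translate([147, 1924, 805]) cube([868, 314, 161]);
translate([147, 2238, 966]) cube([868, 314, 161]);
translate([147, 2552, 1127]) cube([868, 314, 161]);
translate([147, 2866, 1288]) cube([868, 314, 161]);
translate([147, 3180, 1449]) cube([868, 314, 161]);


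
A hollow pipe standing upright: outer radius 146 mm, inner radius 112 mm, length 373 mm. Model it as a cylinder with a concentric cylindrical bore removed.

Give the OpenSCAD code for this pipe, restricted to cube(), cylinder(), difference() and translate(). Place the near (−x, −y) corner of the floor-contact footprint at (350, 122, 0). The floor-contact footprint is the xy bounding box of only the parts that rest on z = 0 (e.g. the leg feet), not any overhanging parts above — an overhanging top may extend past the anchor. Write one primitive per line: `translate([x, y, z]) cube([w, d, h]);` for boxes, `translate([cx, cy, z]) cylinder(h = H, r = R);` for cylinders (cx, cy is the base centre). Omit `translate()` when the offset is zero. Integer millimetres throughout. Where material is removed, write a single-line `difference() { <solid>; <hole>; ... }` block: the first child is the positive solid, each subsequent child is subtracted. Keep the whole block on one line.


difference() { translate([496, 268, 0]) cylinder(h = 373, r = 146); translate([496, 268, 0]) cylinder(h = 373, r = 112); }


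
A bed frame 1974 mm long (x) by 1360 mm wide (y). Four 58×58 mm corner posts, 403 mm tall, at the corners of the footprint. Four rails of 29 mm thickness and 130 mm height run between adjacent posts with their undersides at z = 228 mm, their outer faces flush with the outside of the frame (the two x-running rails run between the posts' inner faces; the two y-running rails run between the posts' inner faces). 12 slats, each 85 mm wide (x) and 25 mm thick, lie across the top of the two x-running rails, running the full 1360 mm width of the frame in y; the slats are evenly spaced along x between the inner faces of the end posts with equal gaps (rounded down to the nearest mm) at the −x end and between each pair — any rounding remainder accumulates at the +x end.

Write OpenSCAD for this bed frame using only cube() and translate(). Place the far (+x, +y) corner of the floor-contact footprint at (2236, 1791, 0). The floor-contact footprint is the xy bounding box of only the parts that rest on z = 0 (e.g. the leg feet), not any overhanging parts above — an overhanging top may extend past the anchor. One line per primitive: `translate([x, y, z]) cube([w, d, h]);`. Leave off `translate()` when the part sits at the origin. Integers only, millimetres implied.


translate([262, 431, 0]) cube([58, 58, 403]);
translate([262, 1733, 0]) cube([58, 58, 403]);
translate([2178, 431, 0]) cube([58, 58, 403]);
translate([2178, 1733, 0]) cube([58, 58, 403]);
translate([320, 431, 228]) cube([1858, 29, 130]);
translate([320, 1762, 228]) cube([1858, 29, 130]);
translate([262, 489, 228]) cube([29, 1244, 130]);
translate([2207, 489, 228]) cube([29, 1244, 130]);
translate([384, 431, 358]) cube([85, 1360, 25]);
translate([533, 431, 358]) cube([85, 1360, 25]);
translate([682, 431, 358]) cube([85, 1360, 25]);
translate([831, 431, 358]) cube([85, 1360, 25]);
translate([980, 431, 358]) cube([85, 1360, 25]);
translate([1129, 431, 358]) cube([85, 1360, 25]);
translate([1278, 431, 358]) cube([85, 1360, 25]);
translate([1427, 431, 358]) cube([85, 1360, 25]);
translate([1576, 431, 358]) cube([85, 1360, 25]);
translate([1725, 431, 358]) cube([85, 1360, 25]);
translate([1874, 431, 358]) cube([85, 1360, 25]);
translate([2023, 431, 358]) cube([85, 1360, 25]);


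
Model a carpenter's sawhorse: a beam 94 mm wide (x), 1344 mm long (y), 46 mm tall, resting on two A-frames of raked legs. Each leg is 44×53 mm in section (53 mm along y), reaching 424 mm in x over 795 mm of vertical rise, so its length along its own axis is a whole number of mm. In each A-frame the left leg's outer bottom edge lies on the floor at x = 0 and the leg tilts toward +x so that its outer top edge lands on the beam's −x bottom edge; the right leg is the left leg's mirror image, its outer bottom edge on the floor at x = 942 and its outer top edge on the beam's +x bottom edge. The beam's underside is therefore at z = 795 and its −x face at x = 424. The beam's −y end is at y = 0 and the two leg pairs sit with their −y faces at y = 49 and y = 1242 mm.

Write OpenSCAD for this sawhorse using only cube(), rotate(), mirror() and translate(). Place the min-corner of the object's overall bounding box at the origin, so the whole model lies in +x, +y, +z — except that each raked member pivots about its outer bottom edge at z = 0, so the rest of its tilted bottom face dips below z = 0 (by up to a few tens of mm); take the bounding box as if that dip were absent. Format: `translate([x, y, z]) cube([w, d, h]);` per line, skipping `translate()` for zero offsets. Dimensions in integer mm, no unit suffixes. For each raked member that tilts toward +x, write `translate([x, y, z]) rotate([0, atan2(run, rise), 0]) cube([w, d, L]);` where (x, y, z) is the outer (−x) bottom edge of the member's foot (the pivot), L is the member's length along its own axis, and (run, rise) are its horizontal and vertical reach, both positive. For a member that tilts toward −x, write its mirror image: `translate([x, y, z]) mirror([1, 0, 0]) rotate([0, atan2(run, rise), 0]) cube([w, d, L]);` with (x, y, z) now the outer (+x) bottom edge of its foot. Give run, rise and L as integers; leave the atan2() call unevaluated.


translate([424, 0, 795]) cube([94, 1344, 46]);
translate([0, 49, 0]) rotate([0, atan2(424, 795), 0]) cube([44, 53, 901]);
translate([942, 49, 0]) mirror([1, 0, 0]) rotate([0, atan2(424, 795), 0]) cube([44, 53, 901]);
translate([0, 1242, 0]) rotate([0, atan2(424, 795), 0]) cube([44, 53, 901]);
translate([942, 1242, 0]) mirror([1, 0, 0]) rotate([0, atan2(424, 795), 0]) cube([44, 53, 901]);


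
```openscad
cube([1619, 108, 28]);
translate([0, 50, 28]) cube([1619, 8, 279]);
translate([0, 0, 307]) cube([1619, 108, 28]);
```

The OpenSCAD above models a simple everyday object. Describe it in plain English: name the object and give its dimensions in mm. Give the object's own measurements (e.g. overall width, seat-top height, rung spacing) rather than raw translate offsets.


An I-beam lying along x, 1619 mm long. Overall section height 335 mm. Two flanges 108 mm wide (y) and 28 mm thick, one on the floor and one at the top; a web 8 mm thick runs between them, centred on the flange width.


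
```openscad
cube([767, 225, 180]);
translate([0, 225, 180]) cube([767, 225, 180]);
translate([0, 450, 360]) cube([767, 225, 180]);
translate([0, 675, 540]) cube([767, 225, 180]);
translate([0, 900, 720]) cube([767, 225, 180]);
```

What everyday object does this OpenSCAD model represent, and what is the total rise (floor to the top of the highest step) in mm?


A staircase. The total rise is 900 mm.

5 identical blocks, each offset up and back from the previous — a staircase. Each step is 180 mm tall and there are 5 of them, so the total rise is 5 × 180 = 900 mm.


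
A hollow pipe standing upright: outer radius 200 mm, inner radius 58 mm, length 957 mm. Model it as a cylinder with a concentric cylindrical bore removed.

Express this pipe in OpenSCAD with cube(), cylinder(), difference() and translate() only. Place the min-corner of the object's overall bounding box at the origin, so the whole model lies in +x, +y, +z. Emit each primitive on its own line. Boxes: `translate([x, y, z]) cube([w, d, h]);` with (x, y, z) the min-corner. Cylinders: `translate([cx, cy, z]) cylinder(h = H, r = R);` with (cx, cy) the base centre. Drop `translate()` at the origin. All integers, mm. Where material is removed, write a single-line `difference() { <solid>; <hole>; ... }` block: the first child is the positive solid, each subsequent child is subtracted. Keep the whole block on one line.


difference() { translate([200, 200, 0]) cylinder(h = 957, r = 200); translate([200, 200, 0]) cylinder(h = 957, r = 58); }


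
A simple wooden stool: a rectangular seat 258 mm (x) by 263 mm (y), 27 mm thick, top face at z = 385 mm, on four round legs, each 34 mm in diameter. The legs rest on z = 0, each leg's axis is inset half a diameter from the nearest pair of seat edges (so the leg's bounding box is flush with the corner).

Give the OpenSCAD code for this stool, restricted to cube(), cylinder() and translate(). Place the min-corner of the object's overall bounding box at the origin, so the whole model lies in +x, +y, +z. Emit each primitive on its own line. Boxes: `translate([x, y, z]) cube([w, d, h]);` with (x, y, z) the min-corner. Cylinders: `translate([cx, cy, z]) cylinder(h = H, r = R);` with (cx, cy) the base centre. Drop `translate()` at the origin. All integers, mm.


// leg_h = 385 - 27 = 358
translate([0, 0, 358]) cube([258, 263, 27]);
translate([17, 17, 0]) cylinder(h = 358, r = 17);
translate([241, 17, 0]) cylinder(h = 358, r = 17);
translate([17, 246, 0]) cylinder(h = 358, r = 17);
translate([241, 246, 0]) cylinder(h = 358, r = 17);


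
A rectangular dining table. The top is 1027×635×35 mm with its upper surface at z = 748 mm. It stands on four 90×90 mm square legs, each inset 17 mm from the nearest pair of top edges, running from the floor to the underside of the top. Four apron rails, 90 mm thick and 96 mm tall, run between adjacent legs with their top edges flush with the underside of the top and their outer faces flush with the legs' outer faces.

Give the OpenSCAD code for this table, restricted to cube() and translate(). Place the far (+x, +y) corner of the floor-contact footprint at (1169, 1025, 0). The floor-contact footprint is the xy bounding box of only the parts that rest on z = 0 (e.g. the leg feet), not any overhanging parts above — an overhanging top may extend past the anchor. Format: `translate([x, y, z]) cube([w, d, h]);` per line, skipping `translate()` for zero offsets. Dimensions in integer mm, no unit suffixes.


translate([159, 407, 713]) cube([1027, 635, 35]);
translate([176, 424, 0]) cube([90, 90, 713]);
translate([1079, 424, 0]) cube([90, 90, 713]);
translate([176, 935, 0]) cube([90, 90, 713]);
translate([1079, 935, 0]) cube([90, 90, 713]);
translate([266, 424, 617]) cube([813, 90, 96]);
translate([266, 935, 617]) cube([813, 90, 96]);
translate([176, 514, 617]) cube([90, 421, 96]);
translate([1079, 514, 617]) cube([90, 421, 96]);


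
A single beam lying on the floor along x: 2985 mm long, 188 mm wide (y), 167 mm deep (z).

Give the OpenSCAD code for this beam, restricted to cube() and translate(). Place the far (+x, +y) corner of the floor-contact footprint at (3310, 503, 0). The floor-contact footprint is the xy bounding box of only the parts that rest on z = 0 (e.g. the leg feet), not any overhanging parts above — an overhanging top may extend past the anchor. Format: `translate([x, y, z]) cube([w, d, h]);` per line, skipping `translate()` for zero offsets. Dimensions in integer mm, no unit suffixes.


translate([325, 315, 0]) cube([2985, 188, 167]);


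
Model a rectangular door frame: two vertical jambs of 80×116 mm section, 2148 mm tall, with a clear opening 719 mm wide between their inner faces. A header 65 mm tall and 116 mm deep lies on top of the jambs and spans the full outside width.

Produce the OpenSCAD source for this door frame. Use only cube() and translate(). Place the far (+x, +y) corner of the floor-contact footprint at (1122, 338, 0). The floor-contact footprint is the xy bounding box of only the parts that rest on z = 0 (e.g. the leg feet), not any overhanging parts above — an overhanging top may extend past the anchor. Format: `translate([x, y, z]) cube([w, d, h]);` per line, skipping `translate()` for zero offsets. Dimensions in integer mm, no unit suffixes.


translate([243, 222, 0]) cube([80, 116, 2148]);
translate([1042, 222, 0]) cube([80, 116, 2148]);
translate([243, 222, 2148]) cube([879, 116, 65]);


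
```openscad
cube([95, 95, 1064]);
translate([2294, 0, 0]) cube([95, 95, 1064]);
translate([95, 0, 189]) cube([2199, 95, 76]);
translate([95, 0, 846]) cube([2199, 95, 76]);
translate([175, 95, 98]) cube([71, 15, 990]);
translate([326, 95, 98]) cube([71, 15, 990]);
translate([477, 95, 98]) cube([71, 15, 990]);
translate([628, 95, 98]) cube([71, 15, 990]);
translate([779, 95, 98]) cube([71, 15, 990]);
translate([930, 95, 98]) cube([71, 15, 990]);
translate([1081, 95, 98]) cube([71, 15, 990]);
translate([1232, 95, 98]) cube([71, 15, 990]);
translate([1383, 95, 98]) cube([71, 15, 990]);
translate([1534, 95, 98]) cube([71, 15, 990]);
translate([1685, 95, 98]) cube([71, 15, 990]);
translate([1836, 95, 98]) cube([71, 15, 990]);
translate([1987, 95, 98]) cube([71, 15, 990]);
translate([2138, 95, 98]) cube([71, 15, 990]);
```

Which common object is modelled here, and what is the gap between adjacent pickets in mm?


A fence section. The picket gap is 80 mm.

Two posts, two rails, 14 pickets — a fence section. Span 2199 mm holds 14 pickets of 71 mm with 15 equal gaps: ⌊(2199 − 14·71) / 15⌋ = 80 mm.


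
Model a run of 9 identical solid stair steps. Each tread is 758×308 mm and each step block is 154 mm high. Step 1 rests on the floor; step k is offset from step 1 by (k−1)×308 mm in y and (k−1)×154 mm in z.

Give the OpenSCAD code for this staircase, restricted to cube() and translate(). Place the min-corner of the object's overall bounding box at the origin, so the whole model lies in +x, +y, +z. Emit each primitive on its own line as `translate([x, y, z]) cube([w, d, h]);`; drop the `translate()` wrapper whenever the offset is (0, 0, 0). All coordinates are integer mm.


cube([758, 308, 154]);
translate([0, 308, 154]) cube([758, 308, 154]);
translate([0, 616, 308]) cube([758, 308, 154]);
translate([0, 924, 462]) cube([758, 308, 154]);
translate([0, 1232, 616]) cube([758, 308, 154]);
translate([0, 1540, 770]) cube([758, 308, 154]);
translate([0, 1848, 924]) cube([758, 308, 154]);
translate([0, 2156, 1078]) cube([758, 308, 154]);
translate([0, 2464, 1232]) cube([758, 308, 154]);


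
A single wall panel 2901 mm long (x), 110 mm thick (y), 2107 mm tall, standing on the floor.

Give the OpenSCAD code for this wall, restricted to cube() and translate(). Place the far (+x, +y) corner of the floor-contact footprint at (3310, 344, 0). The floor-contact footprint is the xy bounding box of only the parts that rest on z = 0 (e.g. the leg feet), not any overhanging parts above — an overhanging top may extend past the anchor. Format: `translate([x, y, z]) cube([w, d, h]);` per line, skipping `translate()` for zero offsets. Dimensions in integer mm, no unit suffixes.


translate([409, 234, 0]) cube([2901, 110, 2107]);


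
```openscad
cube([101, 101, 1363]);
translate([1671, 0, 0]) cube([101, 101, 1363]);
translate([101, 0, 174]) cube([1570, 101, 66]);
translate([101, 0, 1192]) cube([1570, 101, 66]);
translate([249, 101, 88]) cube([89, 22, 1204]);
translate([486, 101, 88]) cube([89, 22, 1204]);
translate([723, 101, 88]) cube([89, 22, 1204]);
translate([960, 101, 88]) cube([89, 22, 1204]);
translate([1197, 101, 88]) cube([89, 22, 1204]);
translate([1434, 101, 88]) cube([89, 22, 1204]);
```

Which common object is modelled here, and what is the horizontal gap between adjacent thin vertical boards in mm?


A fence section. The picket gap is 148 mm.

Two posts, two rails, 6 pickets — a fence section. Span 1570 mm holds 6 pickets of 89 mm with 7 equal gaps: ⌊(1570 − 6·89) / 7⌋ = 148 mm.


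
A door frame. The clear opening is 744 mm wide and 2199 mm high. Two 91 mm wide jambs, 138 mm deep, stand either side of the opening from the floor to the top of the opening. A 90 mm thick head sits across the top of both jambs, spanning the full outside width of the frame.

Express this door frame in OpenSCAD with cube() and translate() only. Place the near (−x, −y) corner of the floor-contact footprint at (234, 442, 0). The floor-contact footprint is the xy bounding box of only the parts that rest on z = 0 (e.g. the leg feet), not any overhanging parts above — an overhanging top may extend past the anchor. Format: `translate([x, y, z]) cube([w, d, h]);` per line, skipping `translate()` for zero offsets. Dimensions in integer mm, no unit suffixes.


translate([234, 442, 0]) cube([91, 138, 2199]);
translate([1069, 442, 0]) cube([91, 138, 2199]);
translate([234, 442, 2199]) cube([926, 138, 90]);


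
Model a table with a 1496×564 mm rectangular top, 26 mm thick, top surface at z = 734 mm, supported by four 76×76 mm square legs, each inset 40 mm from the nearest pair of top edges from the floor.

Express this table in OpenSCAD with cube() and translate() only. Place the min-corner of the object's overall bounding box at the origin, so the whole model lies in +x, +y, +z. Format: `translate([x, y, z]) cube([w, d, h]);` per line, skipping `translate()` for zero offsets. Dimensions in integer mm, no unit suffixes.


translate([0, 0, 708]) cube([1496, 564, 26]);
translate([40, 40, 0]) cube([76, 76, 708]);
translate([1380, 40, 0]) cube([76, 76, 708]);
translate([40, 448, 0]) cube([76, 76, 708]);
translate([1380, 448, 0]) cube([76, 76, 708]);


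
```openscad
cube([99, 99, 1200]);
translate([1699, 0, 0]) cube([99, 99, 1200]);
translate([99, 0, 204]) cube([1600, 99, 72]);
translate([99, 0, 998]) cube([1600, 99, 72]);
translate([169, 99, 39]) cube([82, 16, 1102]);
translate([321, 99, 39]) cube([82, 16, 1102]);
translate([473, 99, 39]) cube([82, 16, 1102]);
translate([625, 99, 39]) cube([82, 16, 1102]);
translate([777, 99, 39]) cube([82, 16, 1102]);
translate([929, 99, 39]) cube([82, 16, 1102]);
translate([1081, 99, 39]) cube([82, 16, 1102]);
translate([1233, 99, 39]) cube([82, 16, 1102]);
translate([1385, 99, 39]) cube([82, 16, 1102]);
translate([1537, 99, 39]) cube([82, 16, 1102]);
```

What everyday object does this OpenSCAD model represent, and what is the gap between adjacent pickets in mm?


A fence section. The picket gap is 70 mm.

Two posts, two rails, 10 pickets — a fence section. Span 1600 mm holds 10 pickets of 82 mm with 11 equal gaps: ⌊(1600 − 10·82) / 11⌋ = 70 mm.


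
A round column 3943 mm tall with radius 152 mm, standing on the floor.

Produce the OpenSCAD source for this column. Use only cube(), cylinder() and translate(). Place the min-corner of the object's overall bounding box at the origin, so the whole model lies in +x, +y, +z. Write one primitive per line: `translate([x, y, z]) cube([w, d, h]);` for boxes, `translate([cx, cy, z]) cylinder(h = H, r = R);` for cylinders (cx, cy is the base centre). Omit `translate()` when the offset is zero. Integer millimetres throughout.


translate([152, 152, 0]) cylinder(h = 3943, r = 152);


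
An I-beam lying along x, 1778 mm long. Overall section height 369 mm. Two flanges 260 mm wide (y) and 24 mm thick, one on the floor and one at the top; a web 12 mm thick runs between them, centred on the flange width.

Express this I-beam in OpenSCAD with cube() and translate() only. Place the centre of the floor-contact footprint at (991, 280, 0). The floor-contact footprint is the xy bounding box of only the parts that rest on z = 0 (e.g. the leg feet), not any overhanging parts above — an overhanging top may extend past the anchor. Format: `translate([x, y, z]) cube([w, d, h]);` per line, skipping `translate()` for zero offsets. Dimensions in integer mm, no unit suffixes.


translate([102, 150, 0]) cube([1778, 260, 24]);
translate([102, 274, 24]) cube([1778, 12, 321]);
translate([102, 150, 345]) cube([1778, 260, 24]);


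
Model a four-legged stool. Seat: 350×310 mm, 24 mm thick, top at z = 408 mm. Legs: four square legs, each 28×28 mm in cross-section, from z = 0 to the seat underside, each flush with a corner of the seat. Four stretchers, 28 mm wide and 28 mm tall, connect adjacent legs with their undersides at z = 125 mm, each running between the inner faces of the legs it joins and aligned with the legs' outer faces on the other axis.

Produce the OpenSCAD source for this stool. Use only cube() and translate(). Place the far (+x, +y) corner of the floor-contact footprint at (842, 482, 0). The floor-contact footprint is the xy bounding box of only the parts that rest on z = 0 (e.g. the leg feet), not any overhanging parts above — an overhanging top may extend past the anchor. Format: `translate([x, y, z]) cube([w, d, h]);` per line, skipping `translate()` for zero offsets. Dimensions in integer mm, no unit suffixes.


translate([492, 172, 384]) cube([350, 310, 24]);
translate([492, 172, 0]) cube([28, 28, 384]);
translate([814, 172, 0]) cube([28, 28, 384]);
translate([492, 454, 0]) cube([28, 28, 384]);
translate([814, 454, 0]) cube([28, 28, 384]);
translate([520, 172, 125]) cube([294, 28, 28]);
translate([520, 454, 125]) cube([294, 28, 28]);
translate([492, 200, 125]) cube([28, 254, 28]);
translate([814, 200, 125]) cube([28, 254, 28]);


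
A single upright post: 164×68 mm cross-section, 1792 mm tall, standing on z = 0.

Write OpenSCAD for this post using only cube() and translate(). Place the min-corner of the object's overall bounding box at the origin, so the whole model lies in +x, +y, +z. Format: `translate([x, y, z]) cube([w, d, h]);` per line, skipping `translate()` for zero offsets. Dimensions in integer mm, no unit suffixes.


cube([164, 68, 1792]);


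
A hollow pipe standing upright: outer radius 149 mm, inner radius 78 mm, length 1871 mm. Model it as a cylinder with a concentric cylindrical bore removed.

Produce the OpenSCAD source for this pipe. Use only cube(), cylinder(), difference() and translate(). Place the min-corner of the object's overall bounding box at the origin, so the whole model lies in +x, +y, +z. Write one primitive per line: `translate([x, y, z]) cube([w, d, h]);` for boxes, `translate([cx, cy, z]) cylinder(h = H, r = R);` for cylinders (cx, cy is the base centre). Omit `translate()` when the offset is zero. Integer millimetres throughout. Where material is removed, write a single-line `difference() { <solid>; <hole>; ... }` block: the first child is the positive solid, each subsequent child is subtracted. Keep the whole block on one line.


difference() { translate([149, 149, 0]) cylinder(h = 1871, r = 149); translate([149, 149, 0]) cylinder(h = 1871, r = 78); }


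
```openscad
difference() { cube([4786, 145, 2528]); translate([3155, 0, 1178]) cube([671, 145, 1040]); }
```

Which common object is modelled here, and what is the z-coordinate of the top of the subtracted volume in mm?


A wall with a window opening. The window head height is 2218 mm.

A wall with a rectangular opening subtracted — a window. Sill at z = 1178, opening 1040 mm tall, so the head is at 1178 + 1040 = 2218 mm.


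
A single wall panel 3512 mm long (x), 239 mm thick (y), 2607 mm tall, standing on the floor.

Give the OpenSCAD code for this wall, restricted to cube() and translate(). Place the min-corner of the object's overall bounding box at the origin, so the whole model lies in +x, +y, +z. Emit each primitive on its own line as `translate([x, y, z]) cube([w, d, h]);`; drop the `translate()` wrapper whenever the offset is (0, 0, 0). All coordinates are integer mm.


cube([3512, 239, 2607]);


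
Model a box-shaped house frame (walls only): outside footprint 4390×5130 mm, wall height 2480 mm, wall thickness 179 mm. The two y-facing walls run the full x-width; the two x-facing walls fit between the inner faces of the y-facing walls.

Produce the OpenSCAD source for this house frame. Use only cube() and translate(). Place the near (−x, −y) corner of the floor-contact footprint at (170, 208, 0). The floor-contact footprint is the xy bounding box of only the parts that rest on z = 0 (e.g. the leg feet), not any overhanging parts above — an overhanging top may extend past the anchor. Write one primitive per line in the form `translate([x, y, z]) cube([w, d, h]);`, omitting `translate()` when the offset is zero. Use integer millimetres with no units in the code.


translate([170, 208, 0]) cube([4390, 179, 2480]);
translate([170, 5159, 0]) cube([4390, 179, 2480]);
translate([170, 387, 0]) cube([179, 4772, 2480]);
translate([4381, 387, 0]) cube([179, 4772, 2480]);


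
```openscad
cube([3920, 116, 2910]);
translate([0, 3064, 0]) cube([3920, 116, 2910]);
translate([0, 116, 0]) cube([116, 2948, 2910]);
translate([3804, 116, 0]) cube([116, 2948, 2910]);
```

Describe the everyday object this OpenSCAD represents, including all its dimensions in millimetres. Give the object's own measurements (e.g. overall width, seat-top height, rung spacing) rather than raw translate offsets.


The wall frame of a small rectangular building: four walls, each 2910 mm tall and 116 mm thick, enclosing a footprint 3920 mm (x) by 3180 mm (y) outside-to-outside, with no floor or roof. The front and back walls (the −y and +y sides) span the full width; the two side walls fit between them.


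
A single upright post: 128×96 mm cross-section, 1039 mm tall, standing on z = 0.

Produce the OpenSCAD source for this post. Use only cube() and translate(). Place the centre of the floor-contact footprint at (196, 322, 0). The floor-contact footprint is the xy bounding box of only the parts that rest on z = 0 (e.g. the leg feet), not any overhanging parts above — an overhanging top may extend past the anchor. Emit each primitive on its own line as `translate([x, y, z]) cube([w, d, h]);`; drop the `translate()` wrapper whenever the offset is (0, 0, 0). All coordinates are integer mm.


translate([132, 274, 0]) cube([128, 96, 1039]);


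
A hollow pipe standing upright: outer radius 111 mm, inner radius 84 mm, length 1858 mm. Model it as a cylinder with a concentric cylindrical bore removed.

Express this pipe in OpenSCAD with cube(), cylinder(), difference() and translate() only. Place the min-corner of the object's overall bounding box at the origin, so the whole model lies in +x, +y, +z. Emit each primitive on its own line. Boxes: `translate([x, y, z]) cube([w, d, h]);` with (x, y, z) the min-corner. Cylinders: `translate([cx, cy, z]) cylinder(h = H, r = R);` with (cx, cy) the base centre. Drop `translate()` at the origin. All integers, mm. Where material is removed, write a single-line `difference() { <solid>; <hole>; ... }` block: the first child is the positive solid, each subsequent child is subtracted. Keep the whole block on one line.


difference() { translate([111, 111, 0]) cylinder(h = 1858, r = 111); translate([111, 111, 0]) cylinder(h = 1858, r = 84); }


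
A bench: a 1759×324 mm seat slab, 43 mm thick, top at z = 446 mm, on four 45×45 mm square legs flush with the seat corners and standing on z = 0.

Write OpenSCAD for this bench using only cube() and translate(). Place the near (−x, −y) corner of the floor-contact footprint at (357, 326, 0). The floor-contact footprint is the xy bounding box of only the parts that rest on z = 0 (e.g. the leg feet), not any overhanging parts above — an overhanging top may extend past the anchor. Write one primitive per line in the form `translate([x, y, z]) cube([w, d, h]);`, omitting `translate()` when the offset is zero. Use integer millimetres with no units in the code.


translate([357, 326, 403]) cube([1759, 324, 43]);
translate([357, 326, 0]) cube([45, 45, 403]);
translate([357, 605, 0]) cube([45, 45, 403]);
translate([2071, 326, 0]) cube([45, 45, 403]);
translate([2071, 605, 0]) cube([45, 45, 403]);


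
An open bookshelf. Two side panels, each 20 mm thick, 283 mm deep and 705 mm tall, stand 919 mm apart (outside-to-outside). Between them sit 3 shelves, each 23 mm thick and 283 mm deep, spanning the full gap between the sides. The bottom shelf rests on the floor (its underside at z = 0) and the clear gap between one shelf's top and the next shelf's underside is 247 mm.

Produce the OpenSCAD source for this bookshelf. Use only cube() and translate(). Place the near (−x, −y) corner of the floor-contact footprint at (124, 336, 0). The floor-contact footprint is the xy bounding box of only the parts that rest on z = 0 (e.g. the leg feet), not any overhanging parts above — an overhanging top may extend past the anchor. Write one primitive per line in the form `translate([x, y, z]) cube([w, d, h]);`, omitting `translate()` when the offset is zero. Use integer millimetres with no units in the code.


translate([124, 336, 0]) cube([20, 283, 705]);
translate([1023, 336, 0]) cube([20, 283, 705]);
translate([144, 336, 0]) cube([879, 283, 23]);
translate([144, 336, 270]) cube([879, 283, 23]);
translate([144, 336, 540]) cube([879, 283, 23]);


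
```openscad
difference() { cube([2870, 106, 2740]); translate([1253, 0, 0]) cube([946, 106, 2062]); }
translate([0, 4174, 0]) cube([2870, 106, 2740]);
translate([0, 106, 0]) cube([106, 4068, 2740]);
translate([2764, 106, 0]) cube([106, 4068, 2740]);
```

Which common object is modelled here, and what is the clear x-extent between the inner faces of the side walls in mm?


A single room. The interior width is 2658 mm.

Four walls enclosing a rectangle with a door in the front wall — a room. Outside width 2870 minus two 106 mm walls gives 2658 mm.


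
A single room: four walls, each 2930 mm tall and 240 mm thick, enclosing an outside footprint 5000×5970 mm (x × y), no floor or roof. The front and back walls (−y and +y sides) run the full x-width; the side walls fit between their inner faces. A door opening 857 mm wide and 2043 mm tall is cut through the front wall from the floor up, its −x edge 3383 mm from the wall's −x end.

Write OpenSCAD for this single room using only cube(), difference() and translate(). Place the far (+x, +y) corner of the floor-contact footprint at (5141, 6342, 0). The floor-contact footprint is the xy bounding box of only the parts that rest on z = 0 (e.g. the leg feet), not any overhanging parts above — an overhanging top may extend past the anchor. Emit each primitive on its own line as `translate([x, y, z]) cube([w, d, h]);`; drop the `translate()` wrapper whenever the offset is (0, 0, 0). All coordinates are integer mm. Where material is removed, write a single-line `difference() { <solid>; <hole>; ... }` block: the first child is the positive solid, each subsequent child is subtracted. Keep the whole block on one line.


difference() { translate([141, 372, 0]) cube([5000, 240, 2930]); translate([3524, 372, 0]) cube([857, 240, 2043]); }
translate([141, 6102, 0]) cube([5000, 240, 2930]);
translate([141, 612, 0]) cube([240, 5490, 2930]);
translate([4901, 612, 0]) cube([240, 5490, 2930]);


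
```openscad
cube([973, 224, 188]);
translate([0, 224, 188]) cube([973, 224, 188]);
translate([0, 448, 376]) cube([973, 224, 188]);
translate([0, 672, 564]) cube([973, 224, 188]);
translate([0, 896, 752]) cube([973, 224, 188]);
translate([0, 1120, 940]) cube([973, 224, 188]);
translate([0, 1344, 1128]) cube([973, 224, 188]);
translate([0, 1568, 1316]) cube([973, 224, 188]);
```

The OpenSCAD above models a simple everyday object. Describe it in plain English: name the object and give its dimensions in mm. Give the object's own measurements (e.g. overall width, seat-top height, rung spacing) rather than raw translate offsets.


A straight staircase of 8 solid steps. Each step is 973 mm wide (x), 224 mm deep (y, the going) and 188 mm tall (the rise). The first step rests on the floor; each subsequent step sits one going further in +y and one rise higher in +z, directly behind and above the previous step with no overlap.


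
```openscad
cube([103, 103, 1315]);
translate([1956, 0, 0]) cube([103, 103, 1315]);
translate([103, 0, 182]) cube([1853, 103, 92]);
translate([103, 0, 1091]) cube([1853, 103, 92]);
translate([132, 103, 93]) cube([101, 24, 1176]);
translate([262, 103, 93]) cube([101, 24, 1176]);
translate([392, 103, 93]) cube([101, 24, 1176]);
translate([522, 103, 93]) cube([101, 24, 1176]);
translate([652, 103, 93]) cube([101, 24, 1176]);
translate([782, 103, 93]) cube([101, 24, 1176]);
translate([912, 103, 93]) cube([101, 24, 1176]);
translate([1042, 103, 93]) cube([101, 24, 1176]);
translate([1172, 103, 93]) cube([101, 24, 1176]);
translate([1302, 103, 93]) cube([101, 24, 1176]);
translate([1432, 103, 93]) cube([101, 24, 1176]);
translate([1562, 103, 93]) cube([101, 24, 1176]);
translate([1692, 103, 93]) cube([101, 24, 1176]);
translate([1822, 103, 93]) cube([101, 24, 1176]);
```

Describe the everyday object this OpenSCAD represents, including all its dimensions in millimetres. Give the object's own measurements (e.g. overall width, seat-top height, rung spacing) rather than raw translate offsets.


A fence section. Two 103×103 mm posts, 1315 mm tall, stand on the floor with a clear span of 1853 mm between their inner faces. Two horizontal rails of 103×92 mm section span the gap between the posts with their undersides at z = 182 mm and z = 1091 mm, flush with the posts' −y face. 14 pickets, each 101 mm wide, 24 mm thick and 1176 mm tall, are fixed to the +y face of the rails with their bottoms at z = 93 mm, spaced across the span with a 29 mm gap after the −x post and between neighbouring pickets, with 33 mm left before the +x post.


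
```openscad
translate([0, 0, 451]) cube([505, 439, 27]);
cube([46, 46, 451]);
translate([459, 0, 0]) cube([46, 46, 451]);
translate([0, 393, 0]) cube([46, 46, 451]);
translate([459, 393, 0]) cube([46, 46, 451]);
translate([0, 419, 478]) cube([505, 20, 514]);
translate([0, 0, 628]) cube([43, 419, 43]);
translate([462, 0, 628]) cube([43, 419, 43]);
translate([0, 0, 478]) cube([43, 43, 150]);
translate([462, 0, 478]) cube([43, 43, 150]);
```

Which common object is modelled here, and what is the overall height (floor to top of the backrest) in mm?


A chair. The overall height is 992 mm.

A slab on four corner posts with a tall panel at the back — a chair. The seat slab sits at z = 451 with thickness 27, and the 514 mm backrest starts at the seat top, so the overall height is 451 + 27 + 514 = 992 mm.


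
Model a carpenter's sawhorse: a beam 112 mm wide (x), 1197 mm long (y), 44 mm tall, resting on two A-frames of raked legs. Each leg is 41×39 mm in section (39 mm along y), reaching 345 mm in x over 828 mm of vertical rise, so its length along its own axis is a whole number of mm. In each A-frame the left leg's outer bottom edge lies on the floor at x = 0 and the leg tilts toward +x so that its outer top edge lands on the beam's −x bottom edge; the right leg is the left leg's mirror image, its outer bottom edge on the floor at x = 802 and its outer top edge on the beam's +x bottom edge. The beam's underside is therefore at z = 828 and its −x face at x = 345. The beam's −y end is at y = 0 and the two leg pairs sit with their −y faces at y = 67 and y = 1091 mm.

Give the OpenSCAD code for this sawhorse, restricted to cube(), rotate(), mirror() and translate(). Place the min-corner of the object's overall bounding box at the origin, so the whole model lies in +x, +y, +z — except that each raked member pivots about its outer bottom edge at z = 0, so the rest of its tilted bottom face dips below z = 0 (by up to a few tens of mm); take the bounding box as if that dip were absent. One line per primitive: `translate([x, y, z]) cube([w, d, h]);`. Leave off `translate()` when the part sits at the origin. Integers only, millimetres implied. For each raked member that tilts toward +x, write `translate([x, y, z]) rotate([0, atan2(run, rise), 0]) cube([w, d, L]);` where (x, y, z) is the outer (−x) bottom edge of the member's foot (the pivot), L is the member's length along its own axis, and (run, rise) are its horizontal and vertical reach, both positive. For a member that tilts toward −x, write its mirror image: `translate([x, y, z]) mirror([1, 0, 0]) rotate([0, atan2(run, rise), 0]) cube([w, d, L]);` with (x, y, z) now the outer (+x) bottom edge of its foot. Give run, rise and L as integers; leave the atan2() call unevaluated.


translate([345, 0, 828]) cube([112, 1197, 44]);
translate([0, 67, 0]) rotate([0, atan2(345, 828), 0]) cube([41, 39, 897]);
translate([802, 67, 0]) mirror([1, 0, 0]) rotate([0, atan2(345, 828), 0]) cube([41, 39, 897]);
translate([0, 1091, 0]) rotate([0, atan2(345, 828), 0]) cube([41, 39, 897]);
translate([802, 1091, 0]) mirror([1, 0, 0]) rotate([0, atan2(345, 828), 0]) cube([41, 39, 897]);


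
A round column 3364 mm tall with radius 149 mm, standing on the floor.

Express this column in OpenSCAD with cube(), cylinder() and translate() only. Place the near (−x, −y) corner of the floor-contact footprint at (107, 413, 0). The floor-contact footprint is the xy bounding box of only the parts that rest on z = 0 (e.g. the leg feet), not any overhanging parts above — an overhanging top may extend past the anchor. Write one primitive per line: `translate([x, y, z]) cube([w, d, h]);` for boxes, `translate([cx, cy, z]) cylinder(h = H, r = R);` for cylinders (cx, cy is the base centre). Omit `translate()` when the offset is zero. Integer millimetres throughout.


translate([256, 562, 0]) cylinder(h = 3364, r = 149);


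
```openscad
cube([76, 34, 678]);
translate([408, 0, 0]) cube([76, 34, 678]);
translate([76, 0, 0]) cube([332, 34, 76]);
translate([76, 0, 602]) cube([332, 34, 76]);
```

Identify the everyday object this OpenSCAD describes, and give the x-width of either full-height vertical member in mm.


A picture frame. The border width is 76 mm.

Four thin pieces enclosing a rectangular opening — a picture frame. The two full-height stiles are 678 mm tall; the top rail sits at z = 602 and is 76 mm tall, so the border above the opening is 678 − 602 = 76 mm, matching the stile x-width.


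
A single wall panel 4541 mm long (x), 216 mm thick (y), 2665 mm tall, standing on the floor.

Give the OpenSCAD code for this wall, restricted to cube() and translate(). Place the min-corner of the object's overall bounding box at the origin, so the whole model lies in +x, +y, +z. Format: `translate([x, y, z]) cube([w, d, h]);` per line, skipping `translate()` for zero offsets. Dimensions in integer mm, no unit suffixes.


cube([4541, 216, 2665]);


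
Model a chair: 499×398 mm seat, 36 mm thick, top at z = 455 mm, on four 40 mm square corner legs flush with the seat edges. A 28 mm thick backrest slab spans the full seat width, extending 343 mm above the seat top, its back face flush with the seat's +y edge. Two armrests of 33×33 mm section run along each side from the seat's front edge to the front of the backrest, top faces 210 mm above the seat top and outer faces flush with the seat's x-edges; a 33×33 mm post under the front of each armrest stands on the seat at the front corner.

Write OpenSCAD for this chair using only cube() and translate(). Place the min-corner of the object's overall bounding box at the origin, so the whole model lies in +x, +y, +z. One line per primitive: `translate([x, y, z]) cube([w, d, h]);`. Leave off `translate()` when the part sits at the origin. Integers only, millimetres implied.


translate([0, 0, 419]) cube([499, 398, 36]);
cube([40, 40, 419]);
translate([459, 0, 0]) cube([40, 40, 419]);
translate([0, 358, 0]) cube([40, 40, 419]);
translate([459, 358, 0]) cube([40, 40, 419]);
translate([0, 370, 455]) cube([499, 28, 343]);
translate([0, 0, 632]) cube([33, 370, 33]);
translate([466, 0, 632]) cube([33, 370, 33]);
translate([0, 0, 455]) cube([33, 33, 177]);
translate([466, 0, 455]) cube([33, 33, 177]);
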